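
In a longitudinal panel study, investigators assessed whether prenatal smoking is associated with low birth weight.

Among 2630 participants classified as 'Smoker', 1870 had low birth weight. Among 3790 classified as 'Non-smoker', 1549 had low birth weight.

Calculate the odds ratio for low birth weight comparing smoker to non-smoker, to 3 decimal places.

From the description: a = 1870, b = 760, c = 1549, d = 2241.
OR = (a·d)/(b·c) = (1870 × 2241) / (760 × 1549) = 4190670 / 1177240 = 3.55974
The odds of low birth weight are about 3.56 times as high in the smoker group.

3.560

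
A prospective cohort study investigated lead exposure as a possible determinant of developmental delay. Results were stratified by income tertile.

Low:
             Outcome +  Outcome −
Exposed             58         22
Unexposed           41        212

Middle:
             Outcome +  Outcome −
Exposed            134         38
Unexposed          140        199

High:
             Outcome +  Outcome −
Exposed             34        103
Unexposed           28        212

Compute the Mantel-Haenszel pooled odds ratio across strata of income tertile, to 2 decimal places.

5.21

OR_MH = Σ(aᵢdᵢ/nᵢ) / Σ(bᵢcᵢ/nᵢ), where nᵢ is the stratum total.
Stratum 1 (Low): n = 333; a·d/n = 58·212/333 = 36.9249; b·c/n = 22·41/333 = 2.7087
Stratum 2 (Middle): n = 511; a·d/n = 134·199/511 = 52.1840; b·c/n = 38·140/511 = 10.4110
Stratum 3 (High): n = 377; a·d/n = 34·212/377 = 19.1194; b·c/n = 103·28/377 = 7.6499
OR_MH = (36.9249 + 52.1840 + 19.1194) / (2.7087 + 10.4110 + 7.6499) = 108.2282 / 20.7695 = 5.21091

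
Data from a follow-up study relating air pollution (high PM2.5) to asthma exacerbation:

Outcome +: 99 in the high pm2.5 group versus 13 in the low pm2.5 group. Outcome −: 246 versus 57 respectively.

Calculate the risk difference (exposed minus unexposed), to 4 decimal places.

0.1012

From the description: a = 99, b = 246, c = 13, d = 57.
Risk in exposed = 99/345 = 0.286957; risk in unexposed = 13/70 = 0.185714.
Risk difference = 0.286957 − 0.185714 = 0.101242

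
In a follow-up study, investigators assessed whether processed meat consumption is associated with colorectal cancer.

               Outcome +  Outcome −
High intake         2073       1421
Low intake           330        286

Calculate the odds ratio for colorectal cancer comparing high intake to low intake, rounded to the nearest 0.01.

1.26

Cells: a = 2073, b = 1421, c = 330, d = 286.
OR = (a·d)/(b·c) = (2073 × 286) / (1421 × 330) = 592878 / 468930 = 1.26432
The odds of colorectal cancer are about 1.26 times as high in the high intake group.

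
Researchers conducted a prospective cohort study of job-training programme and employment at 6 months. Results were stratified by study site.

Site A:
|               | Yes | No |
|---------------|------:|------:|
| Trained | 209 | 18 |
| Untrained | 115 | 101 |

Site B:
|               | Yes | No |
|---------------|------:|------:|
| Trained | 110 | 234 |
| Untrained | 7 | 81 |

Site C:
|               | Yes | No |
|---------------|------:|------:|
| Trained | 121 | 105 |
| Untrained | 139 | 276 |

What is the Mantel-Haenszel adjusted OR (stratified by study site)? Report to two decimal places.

3.85

OR_MH = Σ(aᵢdᵢ/nᵢ) / Σ(bᵢcᵢ/nᵢ), where nᵢ is the stratum total.
Stratum 1 (Site A): n = 443; a·d/n = 209·101/443 = 47.6501; b·c/n = 18·115/443 = 4.6727
Stratum 2 (Site B): n = 432; a·d/n = 110·81/432 = 20.6250; b·c/n = 234·7/432 = 3.7917
Stratum 3 (Site C): n = 641; a·d/n = 121·276/641 = 52.0998; b·c/n = 105·139/641 = 22.7691
OR_MH = (47.6501 + 20.6250 + 52.0998) / (4.6727 + 3.7917 + 22.7691) = 120.3750 / 31.2335 = 3.85404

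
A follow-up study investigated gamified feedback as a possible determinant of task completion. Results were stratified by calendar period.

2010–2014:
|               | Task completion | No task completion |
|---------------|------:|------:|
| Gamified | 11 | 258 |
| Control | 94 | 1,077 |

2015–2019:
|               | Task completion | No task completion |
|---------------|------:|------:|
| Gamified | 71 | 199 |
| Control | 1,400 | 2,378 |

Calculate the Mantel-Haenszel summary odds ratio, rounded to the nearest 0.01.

OR_MH = Σ(aᵢdᵢ/nᵢ) / Σ(bᵢcᵢ/nᵢ), where nᵢ is the stratum total.
Stratum 1 (2010–2014): n = 1440; a·d/n = 11·1077/1440 = 8.2271; b·c/n = 258·94/1440 = 16.8417
Stratum 2 (2015–2019): n = 4048; a·d/n = 71·2378/4048 = 41.7090; b·c/n = 199·1400/4048 = 68.8241
OR_MH = (8.2271 + 41.7090) / (16.8417 + 68.8241) = 49.9361 / 85.6658 = 0.58292

0.58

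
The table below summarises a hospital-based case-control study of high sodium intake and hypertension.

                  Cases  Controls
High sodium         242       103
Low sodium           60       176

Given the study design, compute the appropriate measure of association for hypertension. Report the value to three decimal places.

6.892

Cells: a = 242, b = 103, c = 60, d = 176.
This is a hospital-based case-control study: participants were sampled on outcome status, so risks in the source population cannot be estimated directly — relative risk is not valid here. The odds ratio is the appropriate measure.
OR = (a·d)/(b·c) = (242 × 176) / (103 × 60) = 42592 / 6180 = 6.89191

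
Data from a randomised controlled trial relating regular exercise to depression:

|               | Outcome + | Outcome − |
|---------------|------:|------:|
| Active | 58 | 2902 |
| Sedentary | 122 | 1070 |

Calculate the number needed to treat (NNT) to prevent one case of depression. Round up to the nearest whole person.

13

Risk in treated group = 58/2960 = 0.01959; risk in control = 122/1192 = 0.10235.
Absolute risk reduction = 0.10235 − 0.01959 = 0.08275
NNT = 1 / ARR = 1 / 0.08275 = 12.084 → round up → 13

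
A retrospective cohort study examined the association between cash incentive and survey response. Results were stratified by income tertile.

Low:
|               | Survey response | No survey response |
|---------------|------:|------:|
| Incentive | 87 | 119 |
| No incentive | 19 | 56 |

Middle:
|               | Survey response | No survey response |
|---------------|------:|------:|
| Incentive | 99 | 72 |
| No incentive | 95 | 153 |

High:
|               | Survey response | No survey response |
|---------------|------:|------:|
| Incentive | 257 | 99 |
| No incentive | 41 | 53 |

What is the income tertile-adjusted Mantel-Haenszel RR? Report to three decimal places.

1.592

RR_MH = Σ(aᵢ·n₀ᵢ/nᵢ) / Σ(cᵢ·n₁ᵢ/nᵢ), with n₁ᵢ = aᵢ+bᵢ (exposed), n₀ᵢ = cᵢ+dᵢ (unexposed), nᵢ = n₁ᵢ+n₀ᵢ.
Stratum 1 (Low): n₁ = 206, n₀ = 75, n = 281; a·n₀/n = 87·75/281 = 23.2206; c·n₁/n = 19·206/281 = 13.9288
Stratum 2 (Middle): n₁ = 171, n₀ = 248, n = 419; a·n₀/n = 99·248/419 = 58.5967; c·n₁/n = 95·171/419 = 38.7709
Stratum 3 (High): n₁ = 356, n₀ = 94, n = 450; a·n₀/n = 257·94/450 = 53.6844; c·n₁/n = 41·356/450 = 32.4356
RR_MH = (23.2206 + 58.5967 + 53.6844) / (13.9288 + 38.7709 + 32.4356) = 135.5017 / 85.1353 = 1.59161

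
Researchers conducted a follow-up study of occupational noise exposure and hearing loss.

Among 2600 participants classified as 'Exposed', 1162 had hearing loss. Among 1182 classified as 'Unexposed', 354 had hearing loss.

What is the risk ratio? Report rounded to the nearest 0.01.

From the description: a = 1162, b = 1438, c = 354, d = 828.
Risk in exposed = 1162/2600 = 0.44692; risk in unexposed = 354/1182 = 0.29949.
RR = 0.44692 / 0.29949 = 1.49227
The risk among the exposed is 1.49 times that among the unexposed.

1.49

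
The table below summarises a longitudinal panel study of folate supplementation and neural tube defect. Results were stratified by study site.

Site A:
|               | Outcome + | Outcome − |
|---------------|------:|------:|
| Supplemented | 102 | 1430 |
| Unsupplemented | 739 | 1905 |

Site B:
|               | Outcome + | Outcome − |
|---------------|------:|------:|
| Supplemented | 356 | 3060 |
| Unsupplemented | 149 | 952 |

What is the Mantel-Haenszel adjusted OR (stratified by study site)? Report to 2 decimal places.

0.34

OR_MH = Σ(aᵢdᵢ/nᵢ) / Σ(bᵢcᵢ/nᵢ), where nᵢ is the stratum total.
Stratum 1 (Site A): n = 4176; a·d/n = 102·1905/4176 = 46.5302; b·c/n = 1430·739/4176 = 253.0580
Stratum 2 (Site B): n = 4517; a·d/n = 356·952/4517 = 75.0303; b·c/n = 3060·149/4517 = 100.9387
OR_MH = (46.5302 + 75.0303) / (253.0580 + 100.9387) = 121.5605 / 353.9966 = 0.34339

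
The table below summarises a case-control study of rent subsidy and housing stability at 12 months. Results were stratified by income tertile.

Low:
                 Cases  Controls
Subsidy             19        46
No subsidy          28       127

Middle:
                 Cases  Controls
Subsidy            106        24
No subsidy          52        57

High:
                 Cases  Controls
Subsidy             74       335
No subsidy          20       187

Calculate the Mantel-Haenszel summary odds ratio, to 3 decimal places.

2.674

OR_MH = Σ(aᵢdᵢ/nᵢ) / Σ(bᵢcᵢ/nᵢ), where nᵢ is the stratum total.
Stratum 1 (Low): n = 220; a·d/n = 19·127/220 = 10.9682; b·c/n = 46·28/220 = 5.8545
Stratum 2 (Middle): n = 239; a·d/n = 106·57/239 = 25.2803; b·c/n = 24·52/239 = 5.2218
Stratum 3 (High): n = 616; a·d/n = 74·187/616 = 22.4643; b·c/n = 335·20/616 = 10.8766
OR_MH = (10.9682 + 25.2803 + 22.4643) / (5.8545 + 5.2218 + 10.8766) = 58.7128 / 21.9529 = 2.67449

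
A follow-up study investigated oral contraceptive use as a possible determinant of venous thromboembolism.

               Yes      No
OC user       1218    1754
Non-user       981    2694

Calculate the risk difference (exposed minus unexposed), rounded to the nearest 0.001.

0.143

Cells: a = 1218, b = 1754, c = 981, d = 2694.
Risk in exposed = 1218/2972 = 0.409825; risk in unexposed = 981/3675 = 0.266939.
Risk difference = 0.409825 − 0.266939 = 0.142886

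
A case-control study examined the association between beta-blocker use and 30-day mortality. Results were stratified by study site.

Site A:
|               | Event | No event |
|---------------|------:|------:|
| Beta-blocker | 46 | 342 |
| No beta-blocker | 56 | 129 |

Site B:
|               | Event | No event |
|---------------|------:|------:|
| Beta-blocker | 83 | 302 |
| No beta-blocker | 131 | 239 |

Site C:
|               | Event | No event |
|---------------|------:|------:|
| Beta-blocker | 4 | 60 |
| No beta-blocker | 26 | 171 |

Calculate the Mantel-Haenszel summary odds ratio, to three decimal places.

0.428

OR_MH = Σ(aᵢdᵢ/nᵢ) / Σ(bᵢcᵢ/nᵢ), where nᵢ is the stratum total.
Stratum 1 (Site A): n = 573; a·d/n = 46·129/573 = 10.3560; b·c/n = 342·56/573 = 33.4241
Stratum 2 (Site B): n = 755; a·d/n = 83·239/755 = 26.2742; b·c/n = 302·131/755 = 52.4000
Stratum 3 (Site C): n = 261; a·d/n = 4·171/261 = 2.6207; b·c/n = 60·26/261 = 5.9770
OR_MH = (10.3560 + 26.2742 + 2.6207) / (33.4241 + 52.4000 + 5.9770) = 39.2509 / 91.8011 = 0.42756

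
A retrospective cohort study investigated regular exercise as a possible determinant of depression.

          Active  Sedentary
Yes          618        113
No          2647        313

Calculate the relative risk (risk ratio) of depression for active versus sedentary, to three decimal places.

0.714

Reading the table with exposure as columns: a = 618 (Active, case), b = 2647 (Active, non-case), c = 113 (Sedentary, case), d = 313.
Risk in exposed = 618/3265 = 0.18928; risk in unexposed = 113/426 = 0.26526.
RR = 0.18928 / 0.26526 = 0.71357
The risk is 29% lower among the exposed than among the unexposed.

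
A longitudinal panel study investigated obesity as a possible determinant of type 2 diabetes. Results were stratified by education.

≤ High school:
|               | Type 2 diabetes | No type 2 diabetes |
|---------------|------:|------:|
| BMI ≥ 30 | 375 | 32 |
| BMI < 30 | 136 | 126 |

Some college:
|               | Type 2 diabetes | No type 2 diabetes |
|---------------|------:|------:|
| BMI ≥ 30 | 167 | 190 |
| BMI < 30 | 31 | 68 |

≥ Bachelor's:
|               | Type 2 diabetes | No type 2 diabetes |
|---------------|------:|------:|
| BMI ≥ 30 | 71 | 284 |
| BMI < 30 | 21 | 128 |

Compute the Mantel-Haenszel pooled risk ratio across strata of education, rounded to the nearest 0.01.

RR_MH = Σ(aᵢ·n₀ᵢ/nᵢ) / Σ(cᵢ·n₁ᵢ/nᵢ), with n₁ᵢ = aᵢ+bᵢ (exposed), n₀ᵢ = cᵢ+dᵢ (unexposed), nᵢ = n₁ᵢ+n₀ᵢ.
Stratum 1 (≤ High school): n₁ = 407, n₀ = 262, n = 669; a·n₀/n = 375·262/669 = 146.8610; c·n₁/n = 136·407/669 = 82.7384
Stratum 2 (Some college): n₁ = 357, n₀ = 99, n = 456; a·n₀/n = 167·99/456 = 36.2566; c·n₁/n = 31·357/456 = 24.2697
Stratum 3 (≥ Bachelor's): n₁ = 355, n₀ = 149, n = 504; a·n₀/n = 71·149/504 = 20.9901; c·n₁/n = 21·355/504 = 14.7917
RR_MH = (146.8610 + 36.2566 + 20.9901) / (82.7384 + 24.2697 + 14.7917) = 204.1076 / 121.7998 = 1.67576

1.68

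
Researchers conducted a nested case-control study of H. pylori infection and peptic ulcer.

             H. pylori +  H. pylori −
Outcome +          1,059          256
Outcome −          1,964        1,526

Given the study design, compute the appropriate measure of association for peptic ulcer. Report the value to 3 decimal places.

Reading the table with exposure as columns: a = 1059 (H. pylori +, case), b = 1964 (H. pylori +, non-case), c = 256 (H. pylori −, case), d = 1526.
This is a nested case-control study: participants were sampled on outcome status, so risks in the source population cannot be estimated directly — relative risk is not valid here. The odds ratio is the appropriate measure.
OR = (a·d)/(b·c) = (1059 × 1526) / (1964 × 256) = 1616034 / 502784 = 3.21417

3.214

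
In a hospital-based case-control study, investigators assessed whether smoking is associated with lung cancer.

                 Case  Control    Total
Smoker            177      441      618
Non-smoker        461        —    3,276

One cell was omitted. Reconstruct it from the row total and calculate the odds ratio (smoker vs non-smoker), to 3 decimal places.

2.451

The missing cell is in the unexposed row: 3276 − 461 = 2815.
So a = 177, b = 441, c = 461, d = 2815.
OR = (a·d)/(b·c) = (177 × 2815) / (441 × 461) = 498255 / 203301 = 2.45082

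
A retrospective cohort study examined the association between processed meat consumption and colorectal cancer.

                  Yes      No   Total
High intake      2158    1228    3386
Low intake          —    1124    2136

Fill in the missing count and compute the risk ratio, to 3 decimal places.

The missing cell is in the unexposed row: 2136 − 1124 = 1012.
So a = 2158, b = 1228, c = 1012, d = 1124.
RR = [a/(a+b)] / [c/(c+d)] = (2158/3386) / (1012/2136) = 0.63733/0.47378 = 1.34519

1.345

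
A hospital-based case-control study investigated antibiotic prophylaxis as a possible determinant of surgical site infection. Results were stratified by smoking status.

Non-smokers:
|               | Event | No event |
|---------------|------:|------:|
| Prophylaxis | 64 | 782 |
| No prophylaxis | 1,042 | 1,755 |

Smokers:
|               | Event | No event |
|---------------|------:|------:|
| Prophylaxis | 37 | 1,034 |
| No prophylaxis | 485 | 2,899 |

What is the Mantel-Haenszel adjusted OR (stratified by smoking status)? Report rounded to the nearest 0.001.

0.163

OR_MH = Σ(aᵢdᵢ/nᵢ) / Σ(bᵢcᵢ/nᵢ), where nᵢ is the stratum total.
Stratum 1 (Non-smokers): n = 3643; a·d/n = 64·1755/3643 = 30.8317; b·c/n = 782·1042/3643 = 223.6739
Stratum 2 (Smokers): n = 4455; a·d/n = 37·2899/4455 = 24.0770; b·c/n = 1034·485/4455 = 112.5679
OR_MH = (30.8317 + 24.0770) / (223.6739 + 112.5679) = 54.9087 / 336.2418 = 0.16330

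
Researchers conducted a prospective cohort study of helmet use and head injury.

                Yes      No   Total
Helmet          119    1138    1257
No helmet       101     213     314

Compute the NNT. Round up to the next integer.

5

Risk in treated group = 119/1257 = 0.09467; risk in control = 101/314 = 0.32166.
Absolute risk reduction = 0.32166 − 0.09467 = 0.22699
NNT = 1 / ARR = 1 / 0.22699 = 4.406 → round up → 5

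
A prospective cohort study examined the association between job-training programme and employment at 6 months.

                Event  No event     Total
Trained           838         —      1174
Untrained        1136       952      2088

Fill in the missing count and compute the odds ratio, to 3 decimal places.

2.090

The missing cell is in the exposed row: 1174 − 838 = 336.
So a = 838, b = 336, c = 1136, d = 952.
OR = (a·d)/(b·c) = (838 × 952) / (336 × 1136) = 797776 / 381696 = 2.09008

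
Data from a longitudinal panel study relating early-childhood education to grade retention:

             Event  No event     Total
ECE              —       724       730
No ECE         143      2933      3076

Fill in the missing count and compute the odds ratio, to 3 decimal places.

The missing cell is in the exposed row: 730 − 724 = 6.
So a = 6, b = 724, c = 143, d = 2933.
OR = (a·d)/(b·c) = (6 × 2933) / (724 × 143) = 17598 / 103532 = 0.16998

0.170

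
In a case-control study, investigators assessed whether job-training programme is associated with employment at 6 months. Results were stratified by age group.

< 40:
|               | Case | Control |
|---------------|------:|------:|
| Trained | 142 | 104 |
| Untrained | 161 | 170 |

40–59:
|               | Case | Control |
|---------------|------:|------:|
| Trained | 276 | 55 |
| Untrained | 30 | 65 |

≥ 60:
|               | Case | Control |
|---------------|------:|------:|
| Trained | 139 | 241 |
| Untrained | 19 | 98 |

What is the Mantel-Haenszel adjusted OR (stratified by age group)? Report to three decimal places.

2.645

OR_MH = Σ(aᵢdᵢ/nᵢ) / Σ(bᵢcᵢ/nᵢ), where nᵢ is the stratum total.
Stratum 1 (< 40): n = 577; a·d/n = 142·170/577 = 41.8371; b·c/n = 104·161/577 = 29.0191
Stratum 2 (40–59): n = 426; a·d/n = 276·65/426 = 42.1127; b·c/n = 55·30/426 = 3.8732
Stratum 3 (≥ 60): n = 497; a·d/n = 139·98/497 = 27.4085; b·c/n = 241·19/497 = 9.2133
OR_MH = (41.8371 + 42.1127 + 27.4085) / (29.0191 + 3.8732 + 9.2133) = 111.3582 / 42.1056 = 2.64474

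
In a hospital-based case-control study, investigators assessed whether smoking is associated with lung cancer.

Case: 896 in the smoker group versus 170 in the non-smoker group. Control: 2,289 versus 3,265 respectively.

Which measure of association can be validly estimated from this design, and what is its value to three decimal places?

From the description: a = 896, b = 2289, c = 170, d = 3265.
This is a hospital-based case-control study: participants were sampled on outcome status, so risks in the source population cannot be estimated directly — relative risk is not valid here. The odds ratio is the appropriate measure.
OR = (a·d)/(b·c) = (896 × 3265) / (2289 × 170) = 2925440 / 389130 = 7.51790

7.518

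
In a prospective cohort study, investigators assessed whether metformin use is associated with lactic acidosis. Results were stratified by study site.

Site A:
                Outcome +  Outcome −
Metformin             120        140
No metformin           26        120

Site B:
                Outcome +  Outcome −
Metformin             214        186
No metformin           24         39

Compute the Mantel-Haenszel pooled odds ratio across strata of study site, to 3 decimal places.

2.875

OR_MH = Σ(aᵢdᵢ/nᵢ) / Σ(bᵢcᵢ/nᵢ), where nᵢ is the stratum total.
Stratum 1 (Site A): n = 406; a·d/n = 120·120/406 = 35.4680; b·c/n = 140·26/406 = 8.9655
Stratum 2 (Site B): n = 463; a·d/n = 214·39/463 = 18.0259; b·c/n = 186·24/463 = 9.6415
OR_MH = (35.4680 + 18.0259) / (8.9655 + 9.6415) = 53.4939 / 18.6070 = 2.87494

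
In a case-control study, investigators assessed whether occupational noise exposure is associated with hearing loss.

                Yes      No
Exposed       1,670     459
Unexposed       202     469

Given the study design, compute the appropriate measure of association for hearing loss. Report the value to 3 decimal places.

Cells: a = 1670, b = 459, c = 202, d = 469.
This is a case-control study: participants were sampled on outcome status, so risks in the source population cannot be estimated directly — relative risk is not valid here. The odds ratio is the appropriate measure.
OR = (a·d)/(b·c) = (1670 × 469) / (459 × 202) = 783230 / 92718 = 8.44744

8.447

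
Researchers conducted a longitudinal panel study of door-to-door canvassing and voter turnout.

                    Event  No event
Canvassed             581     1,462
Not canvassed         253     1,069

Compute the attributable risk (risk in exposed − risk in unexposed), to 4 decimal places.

Cells: a = 581, b = 1462, c = 253, d = 1069.
Risk in exposed = 581/2043 = 0.284386; risk in unexposed = 253/1322 = 0.191377.
Risk difference = 0.284386 − 0.191377 = 0.093009

0.0930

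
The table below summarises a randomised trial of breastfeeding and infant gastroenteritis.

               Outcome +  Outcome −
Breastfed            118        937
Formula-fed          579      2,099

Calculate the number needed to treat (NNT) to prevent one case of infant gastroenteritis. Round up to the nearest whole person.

Risk in treated group = 118/1055 = 0.11185; risk in control = 579/2678 = 0.21621.
Absolute risk reduction = 0.21621 − 0.11185 = 0.10436
NNT = 1 / ARR = 1 / 0.10436 = 9.582 → round up → 10

10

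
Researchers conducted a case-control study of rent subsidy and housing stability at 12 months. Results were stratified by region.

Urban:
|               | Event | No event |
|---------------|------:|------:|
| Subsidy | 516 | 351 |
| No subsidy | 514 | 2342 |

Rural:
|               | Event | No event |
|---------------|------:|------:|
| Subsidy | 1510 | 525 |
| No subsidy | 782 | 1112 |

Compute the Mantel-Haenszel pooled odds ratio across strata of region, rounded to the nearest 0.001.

4.916

OR_MH = Σ(aᵢdᵢ/nᵢ) / Σ(bᵢcᵢ/nᵢ), where nᵢ is the stratum total.
Stratum 1 (Urban): n = 3723; a·d/n = 516·2342/3723 = 324.5963; b·c/n = 351·514/3723 = 48.4593
Stratum 2 (Rural): n = 3929; a·d/n = 1510·1112/3929 = 427.3657; b·c/n = 525·782/3929 = 104.4922
OR_MH = (324.5963 + 427.3657) / (48.4593 + 104.4922) = 751.9620 / 152.9515 = 4.91634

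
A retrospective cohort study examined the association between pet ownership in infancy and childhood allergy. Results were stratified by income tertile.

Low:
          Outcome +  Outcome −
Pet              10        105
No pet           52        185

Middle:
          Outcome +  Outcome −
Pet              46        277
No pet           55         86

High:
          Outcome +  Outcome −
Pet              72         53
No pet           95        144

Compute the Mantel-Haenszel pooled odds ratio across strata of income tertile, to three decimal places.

0.680

OR_MH = Σ(aᵢdᵢ/nᵢ) / Σ(bᵢcᵢ/nᵢ), where nᵢ is the stratum total.
Stratum 1 (Low): n = 352; a·d/n = 10·185/352 = 5.2557; b·c/n = 105·52/352 = 15.5114
Stratum 2 (Middle): n = 464; a·d/n = 46·86/464 = 8.5259; b·c/n = 277·55/464 = 32.8341
Stratum 3 (High): n = 364; a·d/n = 72·144/364 = 28.4835; b·c/n = 53·95/364 = 13.8324
OR_MH = (5.2557 + 8.5259 + 28.4835) / (15.5114 + 32.8341 + 13.8324) = 42.2651 / 62.1778 = 0.67974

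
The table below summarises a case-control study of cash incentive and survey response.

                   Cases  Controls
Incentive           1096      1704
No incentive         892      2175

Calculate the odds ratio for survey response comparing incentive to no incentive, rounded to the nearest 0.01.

Cells: a = 1096, b = 1704, c = 892, d = 2175.
OR = (a·d)/(b·c) = (1096 × 2175) / (1704 × 892) = 2383800 / 1519968 = 1.56832
The odds of survey response are about 1.57 times as high in the incentive group.

1.57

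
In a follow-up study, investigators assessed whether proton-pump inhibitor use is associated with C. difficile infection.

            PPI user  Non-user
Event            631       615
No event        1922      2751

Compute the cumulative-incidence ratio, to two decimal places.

Reading the table with exposure as columns: a = 631 (PPI user, case), b = 1922 (PPI user, non-case), c = 615 (Non-user, case), d = 2751.
Risk in exposed = 631/2553 = 0.24716; risk in unexposed = 615/3366 = 0.18271.
RR = 0.24716 / 0.18271 = 1.35275
The risk among the exposed is 1.35 times that among the unexposed.

1.35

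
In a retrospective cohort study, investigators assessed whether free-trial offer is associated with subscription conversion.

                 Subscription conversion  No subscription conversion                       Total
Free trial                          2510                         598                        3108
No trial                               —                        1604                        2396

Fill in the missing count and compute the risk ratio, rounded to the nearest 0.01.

2.44

The missing cell is in the unexposed row: 2396 − 1604 = 792.
So a = 2510, b = 598, c = 792, d = 1604.
RR = [a/(a+b)] / [c/(c+d)] = (2510/3108) / (792/2396) = 0.80759/0.33055 = 2.44317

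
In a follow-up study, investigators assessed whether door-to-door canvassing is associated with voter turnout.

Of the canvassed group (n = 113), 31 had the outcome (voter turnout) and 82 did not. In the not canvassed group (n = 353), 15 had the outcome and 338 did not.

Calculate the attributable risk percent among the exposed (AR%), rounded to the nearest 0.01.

From the description: a = 31, b = 82, c = 15, d = 338.
Risk in exposed = 31/113 = 0.27434; risk in unexposed = 15/353 = 0.04249.
RR = 0.27434/0.04249 = 6.45605
AR% = (RR − 1)/RR × 100 = (6.45605 − 1)/6.45605 × 100 = 84.5106%

84.51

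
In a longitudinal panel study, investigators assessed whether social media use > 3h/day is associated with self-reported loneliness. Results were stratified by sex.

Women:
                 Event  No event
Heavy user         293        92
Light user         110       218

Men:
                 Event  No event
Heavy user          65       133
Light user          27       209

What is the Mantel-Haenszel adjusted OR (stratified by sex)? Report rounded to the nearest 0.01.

5.38

OR_MH = Σ(aᵢdᵢ/nᵢ) / Σ(bᵢcᵢ/nᵢ), where nᵢ is the stratum total.
Stratum 1 (Women): n = 713; a·d/n = 293·218/713 = 89.5849; b·c/n = 92·110/713 = 14.1935
Stratum 2 (Men): n = 434; a·d/n = 65·209/434 = 31.3018; b·c/n = 133·27/434 = 8.2742
OR_MH = (89.5849 + 31.3018) / (14.1935 + 8.2742) = 120.8867 / 22.4677 = 5.38046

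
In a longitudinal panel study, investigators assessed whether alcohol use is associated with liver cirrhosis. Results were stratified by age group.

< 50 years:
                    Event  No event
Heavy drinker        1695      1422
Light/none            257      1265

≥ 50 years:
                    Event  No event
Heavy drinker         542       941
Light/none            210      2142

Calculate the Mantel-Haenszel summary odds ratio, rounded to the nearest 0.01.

OR_MH = Σ(aᵢdᵢ/nᵢ) / Σ(bᵢcᵢ/nᵢ), where nᵢ is the stratum total.
Stratum 1 (< 50 years): n = 4639; a·d/n = 1695·1265/4639 = 462.2063; b·c/n = 1422·257/4639 = 78.7786
Stratum 2 (≥ 50 years): n = 3835; a·d/n = 542·2142/3835 = 302.7286; b·c/n = 941·210/3835 = 51.5280
OR_MH = (462.2063 + 302.7286) / (78.7786 + 51.5280) = 764.9348 / 130.3066 = 5.87027

5.87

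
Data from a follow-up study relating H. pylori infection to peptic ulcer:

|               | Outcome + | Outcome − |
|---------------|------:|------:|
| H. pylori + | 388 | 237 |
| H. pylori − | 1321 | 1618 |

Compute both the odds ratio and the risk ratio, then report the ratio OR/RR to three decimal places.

Cells: a = 388, b = 237, c = 1321, d = 1618.
OR = (388·1618)/(237·1321) = 627784/313077 = 2.00521
Risk in exposed = 388/625 = 0.62080; risk in unexposed = 1321/2939 = 0.44947; RR = 1.38117
OR/RR = 2.00521 / 1.38117 = 1.45181
The outcome is not rare, so the OR lies further from 1 than the RR.

1.452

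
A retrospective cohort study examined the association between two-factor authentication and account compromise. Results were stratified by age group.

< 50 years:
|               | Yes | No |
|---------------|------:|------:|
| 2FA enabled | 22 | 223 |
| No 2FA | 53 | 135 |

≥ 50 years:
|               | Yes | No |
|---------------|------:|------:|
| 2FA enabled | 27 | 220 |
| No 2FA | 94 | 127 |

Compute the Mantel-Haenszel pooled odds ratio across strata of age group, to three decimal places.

OR_MH = Σ(aᵢdᵢ/nᵢ) / Σ(bᵢcᵢ/nᵢ), where nᵢ is the stratum total.
Stratum 1 (< 50 years): n = 433; a·d/n = 22·135/433 = 6.8591; b·c/n = 223·53/433 = 27.2956
Stratum 2 (≥ 50 years): n = 468; a·d/n = 27·127/468 = 7.3269; b·c/n = 220·94/468 = 44.1880
OR_MH = (6.8591 + 7.3269) / (27.2956 + 44.1880) = 14.1860 / 71.4836 = 0.19845

0.198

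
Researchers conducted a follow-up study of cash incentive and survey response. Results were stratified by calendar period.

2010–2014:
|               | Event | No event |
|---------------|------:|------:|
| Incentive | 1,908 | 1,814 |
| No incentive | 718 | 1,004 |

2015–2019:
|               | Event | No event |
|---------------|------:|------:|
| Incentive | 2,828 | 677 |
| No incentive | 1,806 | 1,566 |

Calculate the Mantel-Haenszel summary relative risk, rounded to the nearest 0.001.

RR_MH = Σ(aᵢ·n₀ᵢ/nᵢ) / Σ(cᵢ·n₁ᵢ/nᵢ), with n₁ᵢ = aᵢ+bᵢ (exposed), n₀ᵢ = cᵢ+dᵢ (unexposed), nᵢ = n₁ᵢ+n₀ᵢ.
Stratum 1 (2010–2014): n₁ = 3722, n₀ = 1722, n = 5444; a·n₀/n = 1908·1722/5444 = 603.5224; c·n₁/n = 718·3722/5444 = 490.8883
Stratum 2 (2015–2019): n₁ = 3505, n₀ = 3372, n = 6877; a·n₀/n = 2828·3372/6877 = 1386.6535; c·n₁/n = 1806·3505/6877 = 920.4639
RR_MH = (603.5224 + 1386.6535) / (490.8883 + 920.4639) = 1990.1759 / 1411.3522 = 1.41012

1.410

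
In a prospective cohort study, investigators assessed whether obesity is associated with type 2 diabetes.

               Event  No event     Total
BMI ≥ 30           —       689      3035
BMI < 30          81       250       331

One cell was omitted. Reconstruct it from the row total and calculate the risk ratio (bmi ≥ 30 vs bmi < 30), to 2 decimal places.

3.16

The missing cell is in the exposed row: 3035 − 689 = 2346.
So a = 2346, b = 689, c = 81, d = 250.
RR = [a/(a+b)] / [c/(c+d)] = (2346/3035) / (81/331) = 0.77298/0.24471 = 3.15873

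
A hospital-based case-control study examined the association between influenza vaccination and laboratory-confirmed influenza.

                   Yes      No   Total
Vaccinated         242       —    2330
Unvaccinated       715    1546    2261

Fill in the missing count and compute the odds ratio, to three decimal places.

0.251

The missing cell is in the exposed row: 2330 − 242 = 2088.
So a = 242, b = 2088, c = 715, d = 1546.
OR = (a·d)/(b·c) = (242 × 1546) / (2088 × 715) = 374132 / 1492920 = 0.25060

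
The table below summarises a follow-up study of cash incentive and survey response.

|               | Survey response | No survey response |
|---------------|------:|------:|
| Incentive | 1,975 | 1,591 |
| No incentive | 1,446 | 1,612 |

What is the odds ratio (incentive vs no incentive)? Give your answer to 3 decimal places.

1.384

Cells: a = 1975, b = 1591, c = 1446, d = 1612.
OR = (a·d)/(b·c) = (1975 × 1612) / (1591 × 1446) = 3183700 / 2300586 = 1.38386
The odds of survey response are about 1.38 times as high in the incentive group.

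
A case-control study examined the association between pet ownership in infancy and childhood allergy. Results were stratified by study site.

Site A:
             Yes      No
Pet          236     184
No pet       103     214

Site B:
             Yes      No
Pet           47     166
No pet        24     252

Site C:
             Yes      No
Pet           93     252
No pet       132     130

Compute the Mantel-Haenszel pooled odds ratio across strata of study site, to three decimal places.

1.271

OR_MH = Σ(aᵢdᵢ/nᵢ) / Σ(bᵢcᵢ/nᵢ), where nᵢ is the stratum total.
Stratum 1 (Site A): n = 737; a·d/n = 236·214/737 = 68.5265; b·c/n = 184·103/737 = 25.7151
Stratum 2 (Site B): n = 489; a·d/n = 47·252/489 = 24.2209; b·c/n = 166·24/489 = 8.1472
Stratum 3 (Site C): n = 607; a·d/n = 93·130/607 = 19.9176; b·c/n = 252·132/607 = 54.8007
OR_MH = (68.5265 + 24.2209 + 19.9176) / (25.7151 + 8.1472 + 54.8007) = 112.6649 / 88.6630 = 1.27071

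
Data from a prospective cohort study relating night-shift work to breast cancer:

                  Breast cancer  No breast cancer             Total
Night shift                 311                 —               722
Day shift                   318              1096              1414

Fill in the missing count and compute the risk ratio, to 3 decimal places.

The missing cell is in the exposed row: 722 − 311 = 411.
So a = 311, b = 411, c = 318, d = 1096.
RR = [a/(a+b)] / [c/(c+d)] = (311/722) / (318/1414) = 0.43075/0.22489 = 1.91534

1.915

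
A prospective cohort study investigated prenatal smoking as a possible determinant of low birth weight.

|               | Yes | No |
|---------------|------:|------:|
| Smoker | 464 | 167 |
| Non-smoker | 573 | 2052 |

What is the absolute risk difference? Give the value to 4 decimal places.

0.5171

Cells: a = 464, b = 167, c = 573, d = 2052.
Risk in exposed = 464/631 = 0.735341; risk in unexposed = 573/2625 = 0.218286.
Risk difference = 0.735341 − 0.218286 = 0.517055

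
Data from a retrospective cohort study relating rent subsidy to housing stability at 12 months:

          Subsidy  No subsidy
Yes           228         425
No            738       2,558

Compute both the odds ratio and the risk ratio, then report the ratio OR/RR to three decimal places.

1.122

Reading the table with exposure as columns: a = 228 (Subsidy, case), b = 738 (Subsidy, non-case), c = 425 (No subsidy, case), d = 2558.
OR = (228·2558)/(738·425) = 583224/313650 = 1.85947
Risk in exposed = 228/966 = 0.23602; risk in unexposed = 425/2983 = 0.14247; RR = 1.65662
OR/RR = 1.85947 / 1.65662 = 1.12245
The outcome is not rare, so the OR lies further from 1 than the RR.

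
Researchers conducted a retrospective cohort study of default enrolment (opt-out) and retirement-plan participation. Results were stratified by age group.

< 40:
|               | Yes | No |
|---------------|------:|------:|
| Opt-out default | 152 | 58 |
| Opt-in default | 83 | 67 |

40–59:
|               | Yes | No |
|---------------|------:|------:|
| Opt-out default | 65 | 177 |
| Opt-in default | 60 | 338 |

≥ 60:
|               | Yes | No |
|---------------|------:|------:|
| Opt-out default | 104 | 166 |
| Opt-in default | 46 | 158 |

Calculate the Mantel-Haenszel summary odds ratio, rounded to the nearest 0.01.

OR_MH = Σ(aᵢdᵢ/nᵢ) / Σ(bᵢcᵢ/nᵢ), where nᵢ is the stratum total.
Stratum 1 (< 40): n = 360; a·d/n = 152·67/360 = 28.2889; b·c/n = 58·83/360 = 13.3722
Stratum 2 (40–59): n = 640; a·d/n = 65·338/640 = 34.3281; b·c/n = 177·60/640 = 16.5938
Stratum 3 (≥ 60): n = 474; a·d/n = 104·158/474 = 34.6667; b·c/n = 166·46/474 = 16.1097
OR_MH = (28.2889 + 34.3281 + 34.6667) / (13.3722 + 16.5938 + 16.1097) = 97.2837 / 46.0757 = 2.11139

2.11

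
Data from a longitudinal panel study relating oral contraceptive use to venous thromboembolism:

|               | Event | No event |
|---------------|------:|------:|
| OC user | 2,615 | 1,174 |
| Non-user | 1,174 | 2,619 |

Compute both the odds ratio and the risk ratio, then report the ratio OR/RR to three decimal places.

Cells: a = 2615, b = 1174, c = 1174, d = 2619.
OR = (2615·2619)/(1174·1174) = 6848685/1378276 = 4.96902
Risk in exposed = 2615/3789 = 0.69016; risk in unexposed = 1174/3793 = 0.30952; RR = 2.22978
OR/RR = 4.96902 / 2.22978 = 2.22848
The outcome is not rare, so the OR lies further from 1 than the RR.

2.228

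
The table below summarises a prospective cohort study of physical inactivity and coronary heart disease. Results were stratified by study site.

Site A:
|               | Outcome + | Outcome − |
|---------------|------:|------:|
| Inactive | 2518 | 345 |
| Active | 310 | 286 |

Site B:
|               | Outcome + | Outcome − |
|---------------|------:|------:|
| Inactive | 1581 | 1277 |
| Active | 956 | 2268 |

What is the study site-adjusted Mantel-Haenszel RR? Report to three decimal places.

1.802

RR_MH = Σ(aᵢ·n₀ᵢ/nᵢ) / Σ(cᵢ·n₁ᵢ/nᵢ), with n₁ᵢ = aᵢ+bᵢ (exposed), n₀ᵢ = cᵢ+dᵢ (unexposed), nᵢ = n₁ᵢ+n₀ᵢ.
Stratum 1 (Site A): n₁ = 2863, n₀ = 596, n = 3459; a·n₀/n = 2518·596/3459 = 433.8618; c·n₁/n = 310·2863/3459 = 256.5857
Stratum 2 (Site B): n₁ = 2858, n₀ = 3224, n = 6082; a·n₀/n = 1581·3224/6082 = 838.0704; c·n₁/n = 956·2858/6082 = 449.2351
RR_MH = (433.8618 + 838.0704) / (256.5857 + 449.2351) = 1271.9322 / 705.8208 = 1.80206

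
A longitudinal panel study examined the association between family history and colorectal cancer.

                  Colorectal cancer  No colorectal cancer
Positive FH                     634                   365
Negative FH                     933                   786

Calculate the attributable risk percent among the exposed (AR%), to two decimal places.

Cells: a = 634, b = 365, c = 933, d = 786.
Risk in exposed = 634/999 = 0.63463; risk in unexposed = 933/1719 = 0.54276.
RR = 0.63463/0.54276 = 1.16928
AR% = (RR − 1)/RR × 100 = (1.16928 − 1)/1.16928 × 100 = 14.4772%

14.48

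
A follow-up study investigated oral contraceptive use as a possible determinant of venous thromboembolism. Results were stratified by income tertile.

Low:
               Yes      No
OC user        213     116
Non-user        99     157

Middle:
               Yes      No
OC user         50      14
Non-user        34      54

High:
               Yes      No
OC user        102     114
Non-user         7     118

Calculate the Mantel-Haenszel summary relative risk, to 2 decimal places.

RR_MH = Σ(aᵢ·n₀ᵢ/nᵢ) / Σ(cᵢ·n₁ᵢ/nᵢ), with n₁ᵢ = aᵢ+bᵢ (exposed), n₀ᵢ = cᵢ+dᵢ (unexposed), nᵢ = n₁ᵢ+n₀ᵢ.
Stratum 1 (Low): n₁ = 329, n₀ = 256, n = 585; a·n₀/n = 213·256/585 = 93.2103; c·n₁/n = 99·329/585 = 55.6769
Stratum 2 (Middle): n₁ = 64, n₀ = 88, n = 152; a·n₀/n = 50·88/152 = 28.9474; c·n₁/n = 34·64/152 = 14.3158
Stratum 3 (High): n₁ = 216, n₀ = 125, n = 341; a·n₀/n = 102·125/341 = 37.3900; c·n₁/n = 7·216/341 = 4.4340
RR_MH = (93.2103 + 28.9474 + 37.3900) / (55.6769 + 14.3158 + 4.4340) = 159.5477 / 74.4267 = 2.14369

2.14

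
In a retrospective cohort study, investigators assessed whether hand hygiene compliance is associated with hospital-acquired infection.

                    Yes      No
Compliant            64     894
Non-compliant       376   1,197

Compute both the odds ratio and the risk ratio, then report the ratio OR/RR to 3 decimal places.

Cells: a = 64, b = 894, c = 376, d = 1197.
OR = (64·1197)/(894·376) = 76608/336144 = 0.22790
Risk in exposed = 64/958 = 0.06681; risk in unexposed = 376/1573 = 0.23903; RR = 0.27948
OR/RR = 0.22790 / 0.27948 = 0.81544
The outcome is not rare, so the OR lies further from 1 than the RR.

0.815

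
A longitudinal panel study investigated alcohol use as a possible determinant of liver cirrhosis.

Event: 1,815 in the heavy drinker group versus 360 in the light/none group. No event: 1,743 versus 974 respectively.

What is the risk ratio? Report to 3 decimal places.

From the description: a = 1815, b = 1743, c = 360, d = 974.
Risk in exposed = 1815/3558 = 0.51012; risk in unexposed = 360/1334 = 0.26987.
RR = 0.51012 / 0.26987 = 1.89027
The risk among the exposed is 1.89 times that among the unexposed.

1.890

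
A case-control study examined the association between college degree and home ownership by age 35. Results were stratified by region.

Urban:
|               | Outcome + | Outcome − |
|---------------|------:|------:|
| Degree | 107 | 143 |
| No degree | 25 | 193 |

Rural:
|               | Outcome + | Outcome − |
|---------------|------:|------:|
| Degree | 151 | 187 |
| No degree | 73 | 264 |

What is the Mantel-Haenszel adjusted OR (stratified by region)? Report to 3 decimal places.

3.703

OR_MH = Σ(aᵢdᵢ/nᵢ) / Σ(bᵢcᵢ/nᵢ), where nᵢ is the stratum total.
Stratum 1 (Urban): n = 468; a·d/n = 107·193/468 = 44.1261; b·c/n = 143·25/468 = 7.6389
Stratum 2 (Rural): n = 675; a·d/n = 151·264/675 = 59.0578; b·c/n = 187·73/675 = 20.2237
OR_MH = (44.1261 + 59.0578) / (7.6389 + 20.2237) = 103.1838 / 27.8626 = 3.70331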